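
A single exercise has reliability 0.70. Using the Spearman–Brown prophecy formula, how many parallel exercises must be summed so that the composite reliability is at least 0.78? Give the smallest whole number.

k ≥ ρ*(1−ρ₁)/(ρ₁(1−ρ*)) = 0.78·0.30 / (0.70·0.22) = 1.519.
Smallest integer k = 2.

2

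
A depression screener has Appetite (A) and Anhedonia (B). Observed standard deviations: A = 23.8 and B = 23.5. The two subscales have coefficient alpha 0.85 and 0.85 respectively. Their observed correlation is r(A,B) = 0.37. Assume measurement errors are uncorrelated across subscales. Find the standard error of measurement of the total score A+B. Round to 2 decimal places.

12.95

Var(total) = 1118.69 + 413.882 = 1532.57.
True-score variance = 950.887 + 413.882 = 1364.77, so reliability = 0.8905.
Error variance = 1532.57 − 1364.77 = 167.803; SEM = √167.803 = 12.95.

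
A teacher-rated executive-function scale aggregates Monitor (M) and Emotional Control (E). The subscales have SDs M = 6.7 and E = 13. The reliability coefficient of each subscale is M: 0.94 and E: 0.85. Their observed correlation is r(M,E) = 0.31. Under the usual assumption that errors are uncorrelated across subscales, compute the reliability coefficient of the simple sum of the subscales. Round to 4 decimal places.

Var(M+E) = 6.7² + 13² + 2·[6.7·13·0.31] = 213.89 + 54.002 = 267.892.
Because errors are independent across components, Cov(Tᵢ,Tⱼ) = Cov(Xᵢ,Xⱼ); the off-diagonal part of the true-score variance is the same as above.
True-score variance = [6.7²·0.94 + 13²·0.85] + 54.002 = 185.847 + 54.002 = 239.849.
Reliability = 239.849 / 267.892 = 0.8953.

0.8953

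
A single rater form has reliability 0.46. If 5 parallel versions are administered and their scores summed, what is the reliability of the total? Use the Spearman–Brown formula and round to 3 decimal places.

ρ_k = kρ / (1 + (k−1)ρ) = 5·0.46 / (1 + 4·0.46) = 2.300 / 2.840 = 0.810.

0.810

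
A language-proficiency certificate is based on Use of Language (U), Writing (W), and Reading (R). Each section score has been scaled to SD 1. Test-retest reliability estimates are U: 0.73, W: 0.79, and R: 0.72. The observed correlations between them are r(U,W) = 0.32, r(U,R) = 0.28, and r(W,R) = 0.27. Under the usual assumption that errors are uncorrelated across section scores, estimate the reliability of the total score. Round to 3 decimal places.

Var(U+W+R) = 3 + 2·[0.32 + 0.28 + 0.27] = 3 + 1.74 = 4.74.
Because errors are independent across components, Cov(Tᵢ,Tⱼ) = Cov(Xᵢ,Xⱼ); the off-diagonal part of the true-score variance is the same as above.
True-score variance = [0.73 + 0.79 + 0.72] + 1.74 = 2.24 + 1.74 = 3.98.
Reliability = 3.98 / 4.74 = 0.840.

0.840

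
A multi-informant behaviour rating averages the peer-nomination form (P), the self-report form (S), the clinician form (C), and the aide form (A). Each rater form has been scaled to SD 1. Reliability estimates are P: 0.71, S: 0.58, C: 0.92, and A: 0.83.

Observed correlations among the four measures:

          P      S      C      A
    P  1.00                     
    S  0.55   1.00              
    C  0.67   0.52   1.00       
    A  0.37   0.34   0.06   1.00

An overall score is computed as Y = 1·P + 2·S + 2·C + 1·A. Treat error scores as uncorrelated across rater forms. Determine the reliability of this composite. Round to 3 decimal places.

0.885

Var(Y) = 1 + 2² + 2² + 1 + 2·[2·0.55 + 2·0.67 + 0.37 + 4·0.52 + 2·0.34 + 2·0.06] = 10 + 11.38 = 21.38.
With uncorrelated errors the cross-covariances are all true-score covariance, so they carry over unchanged; only the diagonal terms shrink to ρᵢσᵢ².
True-score variance = [0.71 + 2²·0.58 + 2²·0.92 + 0.83] + 11.38 = 7.54 + 11.38 = 18.92.
Reliability = 18.92 / 21.38 = 0.885.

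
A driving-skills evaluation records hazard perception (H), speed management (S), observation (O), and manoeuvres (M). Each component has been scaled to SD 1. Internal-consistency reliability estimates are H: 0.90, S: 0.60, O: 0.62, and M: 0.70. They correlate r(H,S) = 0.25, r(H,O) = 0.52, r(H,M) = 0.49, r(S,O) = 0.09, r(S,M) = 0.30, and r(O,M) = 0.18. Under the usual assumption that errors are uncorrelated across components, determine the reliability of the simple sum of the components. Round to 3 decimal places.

0.846

Var(H+S+O+M) = 4 + 2·[0.25 + 0.52 + 0.49 + 0.09 + 0.30 + 0.18] = 4 + 3.66 = 7.66.
Under uncorrelated errors the observed covariances equal the true-score covariances, so only the own-variance terms attenuate.
True-score variance = [0.90 + 0.60 + 0.62 + 0.70] + 3.66 = 2.82 + 3.66 = 6.48.
Reliability = 6.48 / 7.66 = 0.846.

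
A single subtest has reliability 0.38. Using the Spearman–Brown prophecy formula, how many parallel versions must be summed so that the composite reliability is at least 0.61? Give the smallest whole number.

3

k ≥ ρ*(1−ρ₁)/(ρ₁(1−ρ*)) = 0.61·0.62 / (0.38·0.39) = 2.552.
Smallest integer k = 3.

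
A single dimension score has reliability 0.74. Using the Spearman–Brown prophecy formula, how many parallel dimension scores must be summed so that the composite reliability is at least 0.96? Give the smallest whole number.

9

k ≥ ρ*(1−ρ₁)/(ρ₁(1−ρ*)) = 0.96·0.26 / (0.74·0.04) = 8.432.
Smallest integer k = 9.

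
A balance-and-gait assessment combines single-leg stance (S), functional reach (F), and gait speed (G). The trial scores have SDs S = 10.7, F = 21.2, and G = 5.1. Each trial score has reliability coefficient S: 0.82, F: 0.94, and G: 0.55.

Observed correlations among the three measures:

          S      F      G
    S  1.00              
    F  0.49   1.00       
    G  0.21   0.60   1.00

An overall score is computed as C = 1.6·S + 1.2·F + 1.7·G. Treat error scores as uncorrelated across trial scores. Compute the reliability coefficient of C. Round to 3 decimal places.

Var(C) = 1.6²·10.7² + 1.2²·21.2² + 1.7²·5.1² + 2·[1.92·10.7·21.2·0.49 + 2.72·10.7·5.1·0.21 + 2.04·21.2·5.1·0.60] = 1015.46 + 753.841 = 1769.3.
Under uncorrelated errors the observed covariances equal the true-score covariances, so only the own-variance terms attenuate.
True-score variance = [1.6²·10.7²·0.82 + 1.2²·21.2²·0.94 + 1.7²·5.1²·0.55] + 753.841 = 890.042 + 753.841 = 1643.88.
Reliability = 1643.88 / 1769.3 = 0.929.

0.929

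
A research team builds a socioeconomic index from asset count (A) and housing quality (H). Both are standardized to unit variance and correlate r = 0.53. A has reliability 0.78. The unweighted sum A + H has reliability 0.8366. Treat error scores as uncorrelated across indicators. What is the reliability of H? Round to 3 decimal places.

Var(A+H) = 2 + 2·0.53 = 3.060.
True-score variance = ρ_A + ρ_H + 2·0.53, so 0.8366 = (0.78 + ρ_H + 1.06) / 3.060.
ρ_H = 0.8366·3.060 − 0.78 − 1.06 = 0.720.

0.720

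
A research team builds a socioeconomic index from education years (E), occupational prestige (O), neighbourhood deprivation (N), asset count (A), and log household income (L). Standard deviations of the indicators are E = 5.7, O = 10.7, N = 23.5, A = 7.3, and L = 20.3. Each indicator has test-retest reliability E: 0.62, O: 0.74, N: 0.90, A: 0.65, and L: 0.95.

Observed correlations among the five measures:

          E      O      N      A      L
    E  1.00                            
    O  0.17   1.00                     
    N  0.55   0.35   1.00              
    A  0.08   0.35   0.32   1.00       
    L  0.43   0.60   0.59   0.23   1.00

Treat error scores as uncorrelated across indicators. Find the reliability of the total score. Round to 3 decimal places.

Var(E+O+N+A+L) = 5.7² + 10.7² + 23.5² + 7.3² + 20.3² + 2·[5.7·10.7·0.17 + 5.7·23.5·0.55 + 5.7·7.3·0.08 + 5.7·20.3·0.43 + 10.7·23.5·0.35 + 10.7·7.3·0.35 + 10.7·20.3·0.60 + 23.5·7.3·0.32 + 23.5·20.3·0.59 + 7.3·20.3·0.23] = 1164.61 + 1506.47 = 2671.08.
With uncorrelated errors the cross-covariances are all true-score covariance, so they carry over unchanged; only the diagonal terms shrink to ρᵢσᵢ².
True-score variance = [5.7²·0.62 + 10.7²·0.74 + 23.5²·0.90 + 7.3²·0.65 + 20.3²·0.95] + 1506.47 = 1028.02 + 1506.47 = 2534.49.
Reliability = 2534.49 / 2671.08 = 0.949.

0.949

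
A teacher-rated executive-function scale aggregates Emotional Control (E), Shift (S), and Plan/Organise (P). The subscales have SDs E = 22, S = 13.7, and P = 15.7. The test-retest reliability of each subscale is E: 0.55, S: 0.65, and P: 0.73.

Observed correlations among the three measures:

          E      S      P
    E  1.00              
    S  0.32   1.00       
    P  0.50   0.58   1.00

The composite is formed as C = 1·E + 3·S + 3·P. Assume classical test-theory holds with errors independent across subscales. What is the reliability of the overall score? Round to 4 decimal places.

Var(C) = 22² + 3²·13.7² + 3²·15.7² + 2·[3·22·13.7·0.32 + 3·22·15.7·0.50 + 9·13.7·15.7·0.58] = 4391.62 + 3860.43 = 8252.05.
Under uncorrelated errors the observed covariances equal the true-score covariances, so only the own-variance terms attenuate.
True-score variance = [22²·0.55 + 3²·13.7²·0.65 + 3²·15.7²·0.73] + 3860.43 = 2983.63 + 3860.43 = 6844.05.
Reliability = 6844.05 / 8252.05 = 0.8294.

0.8294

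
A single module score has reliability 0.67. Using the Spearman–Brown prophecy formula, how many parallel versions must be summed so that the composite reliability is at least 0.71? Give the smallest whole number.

2

k ≥ ρ*(1−ρ₁)/(ρ₁(1−ρ*)) = 0.71·0.33 / (0.67·0.29) = 1.206.
Smallest integer k = 2.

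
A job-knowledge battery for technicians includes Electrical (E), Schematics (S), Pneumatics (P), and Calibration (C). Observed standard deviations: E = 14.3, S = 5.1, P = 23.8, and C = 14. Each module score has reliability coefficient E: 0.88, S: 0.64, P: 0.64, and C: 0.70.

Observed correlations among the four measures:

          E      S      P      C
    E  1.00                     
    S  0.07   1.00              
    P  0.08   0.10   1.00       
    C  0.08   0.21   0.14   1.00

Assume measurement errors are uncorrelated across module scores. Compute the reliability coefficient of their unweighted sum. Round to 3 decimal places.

0.760

Var(E+S+P+C) = 14.3² + 5.1² + 23.8² + 14² + 2·[14.3·5.1·0.07 + 14.3·23.8·0.08 + 14.3·14·0.08 + 5.1·23.8·0.10 + 5.1·14·0.21 + 23.8·14·0.14] = 992.94 + 244.257 = 1237.2.
With uncorrelated errors the cross-covariances are all true-score covariance, so they carry over unchanged; only the diagonal terms shrink to ρᵢσᵢ².
True-score variance = [14.3²·0.88 + 5.1²·0.64 + 23.8²·0.64 + 14²·0.70] + 244.257 = 696.319 + 244.257 = 940.576.
Reliability = 940.576 / 1237.2 = 0.760.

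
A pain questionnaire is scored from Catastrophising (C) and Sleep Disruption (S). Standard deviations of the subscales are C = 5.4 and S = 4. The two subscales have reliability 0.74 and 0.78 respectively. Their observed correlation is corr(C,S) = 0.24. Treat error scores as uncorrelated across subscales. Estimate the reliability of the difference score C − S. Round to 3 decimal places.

Var(C−S) = 5.4² + 4² − 2·5.4·4·0.24 = 45.16 − 10.368 = 34.792.
With uncorrelated errors the cross-covariances are all true-score covariance, so they carry over unchanged; only the diagonal terms shrink to ρᵢσᵢ².
True-score variance = [5.4²·0.74 + 4²·0.78] − 10.368 = 34.0584 − 10.368 = 23.6904.
Reliability = 23.6904 / 34.792 = 0.681.

0.681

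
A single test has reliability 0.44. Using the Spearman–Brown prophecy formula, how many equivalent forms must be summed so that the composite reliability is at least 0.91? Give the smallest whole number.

13

k ≥ ρ*(1−ρ₁)/(ρ₁(1−ρ*)) = 0.91·0.56 / (0.44·0.09) = 12.869.
Smallest integer k = 13.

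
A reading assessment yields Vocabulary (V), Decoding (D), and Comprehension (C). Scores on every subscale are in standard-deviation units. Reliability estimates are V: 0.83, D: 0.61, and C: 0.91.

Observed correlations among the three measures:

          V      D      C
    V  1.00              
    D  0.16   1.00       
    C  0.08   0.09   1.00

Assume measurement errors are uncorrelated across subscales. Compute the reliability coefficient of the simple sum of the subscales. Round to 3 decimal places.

Var(V+D+C) = 3 + 2·[0.16 + 0.08 + 0.09] = 3 + 0.66 = 3.66.
With uncorrelated errors the cross-covariances are all true-score covariance, so they carry over unchanged; only the diagonal terms shrink to ρᵢσᵢ².
True-score variance = [0.83 + 0.61 + 0.91] + 0.66 = 2.35 + 0.66 = 3.01.
Reliability = 3.01 / 3.66 = 0.822.

0.822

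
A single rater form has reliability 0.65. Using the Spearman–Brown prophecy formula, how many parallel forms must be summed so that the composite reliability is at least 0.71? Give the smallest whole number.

2

k ≥ ρ*(1−ρ₁)/(ρ₁(1−ρ*)) = 0.71·0.35 / (0.65·0.29) = 1.318.
Smallest integer k = 2.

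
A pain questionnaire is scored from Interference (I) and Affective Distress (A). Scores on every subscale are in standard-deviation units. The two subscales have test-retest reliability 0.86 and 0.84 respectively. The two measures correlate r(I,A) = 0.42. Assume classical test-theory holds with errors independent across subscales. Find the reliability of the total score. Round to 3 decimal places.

Var(I+A) = 2 + 2·[0.42] = 2 + 0.84 = 2.84.
With uncorrelated errors the cross-covariances are all true-score covariance, so they carry over unchanged; only the diagonal terms shrink to ρᵢσᵢ².
True-score variance = [0.86 + 0.84] + 0.84 = 1.7 + 0.84 = 2.54.
Reliability = 2.54 / 2.84 = 0.894.

0.894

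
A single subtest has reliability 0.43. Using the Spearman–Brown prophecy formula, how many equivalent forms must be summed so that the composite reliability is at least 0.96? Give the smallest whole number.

k ≥ ρ*(1−ρ₁)/(ρ₁(1−ρ*)) = 0.96·0.57 / (0.43·0.04) = 31.814.
Smallest integer k = 32.

32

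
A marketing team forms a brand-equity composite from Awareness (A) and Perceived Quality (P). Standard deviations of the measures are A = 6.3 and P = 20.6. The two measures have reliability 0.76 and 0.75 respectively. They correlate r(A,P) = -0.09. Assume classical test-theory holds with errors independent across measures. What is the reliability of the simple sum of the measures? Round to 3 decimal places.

Var(A+P) = 6.3² + 20.6² + 2·[6.3·20.6·(-0.09)] = 464.05 − 23.3604 = 440.69.
Under uncorrelated errors the observed covariances equal the true-score covariances, so only the own-variance terms attenuate.
True-score variance = [6.3²·0.76 + 20.6²·0.75] − 23.3604 = 348.434 − 23.3604 = 325.074.
Reliability = 325.074 / 440.69 = 0.738.

0.738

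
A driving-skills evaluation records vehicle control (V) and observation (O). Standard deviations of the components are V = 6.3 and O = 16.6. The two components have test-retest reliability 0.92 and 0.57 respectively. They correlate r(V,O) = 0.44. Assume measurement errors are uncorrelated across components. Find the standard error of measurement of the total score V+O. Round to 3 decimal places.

Var(total) = 315.25 + 92.0304 = 407.28.
True-score variance = 193.584 + 92.0304 = 285.614, so reliability = 0.7013.
Error variance = 407.28 − 285.614 = 121.666; SEM = √121.666 = 11.030.

11.030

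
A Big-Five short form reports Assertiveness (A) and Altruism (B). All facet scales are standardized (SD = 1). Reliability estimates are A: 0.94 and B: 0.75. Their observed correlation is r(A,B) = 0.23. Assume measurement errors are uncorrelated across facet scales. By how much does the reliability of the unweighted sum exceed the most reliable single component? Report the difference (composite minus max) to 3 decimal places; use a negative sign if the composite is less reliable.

Var(sum) = 2 + 0.46 = 2.46; true-score variance = 1.69 + 0.46 = 2.15; composite reliability = 0.8740.
Max component reliability = 0.9400.
Difference = 0.8740 − 0.9400 = -0.066.

-0.066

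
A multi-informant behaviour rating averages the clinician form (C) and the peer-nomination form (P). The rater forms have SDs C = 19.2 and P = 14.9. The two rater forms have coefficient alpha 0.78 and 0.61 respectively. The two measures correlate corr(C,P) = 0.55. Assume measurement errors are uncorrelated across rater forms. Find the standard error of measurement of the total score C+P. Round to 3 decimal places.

Var(total) = 590.65 + 314.688 = 905.338.
True-score variance = 422.965 + 314.688 = 737.653, so reliability = 0.8148.
Error variance = 905.338 − 737.653 = 167.685; SEM = √167.685 = 12.949.

12.949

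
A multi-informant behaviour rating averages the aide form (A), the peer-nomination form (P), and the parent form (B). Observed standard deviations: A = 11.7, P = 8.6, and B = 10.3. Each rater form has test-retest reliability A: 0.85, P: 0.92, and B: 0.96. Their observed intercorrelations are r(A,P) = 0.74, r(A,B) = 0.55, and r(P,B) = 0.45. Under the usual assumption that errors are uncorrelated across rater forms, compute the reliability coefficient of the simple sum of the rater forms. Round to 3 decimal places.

Var(A+P+B) = 11.7² + 8.6² + 10.3² + 2·[11.7·8.6·0.74 + 11.7·10.3·0.55 + 8.6·10.3·0.45] = 316.94 + 361.201 = 678.141.
Because errors are independent across components, Cov(Tᵢ,Tⱼ) = Cov(Xᵢ,Xⱼ); the off-diagonal part of the true-score variance is the same as above.
True-score variance = [11.7²·0.85 + 8.6²·0.92 + 10.3²·0.96] + 361.201 = 286.246 + 361.201 = 647.447.
Reliability = 647.447 / 678.141 = 0.955.

0.955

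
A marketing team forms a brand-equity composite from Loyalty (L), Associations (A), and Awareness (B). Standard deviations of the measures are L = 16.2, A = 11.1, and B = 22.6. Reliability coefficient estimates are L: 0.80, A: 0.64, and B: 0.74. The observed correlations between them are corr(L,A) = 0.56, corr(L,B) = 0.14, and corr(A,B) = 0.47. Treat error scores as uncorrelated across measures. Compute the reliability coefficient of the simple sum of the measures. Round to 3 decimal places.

0.840

Var(L+A+B) = 16.2² + 11.1² + 22.6² + 2·[16.2·11.1·0.56 + 16.2·22.6·0.14 + 11.1·22.6·0.47] = 896.41 + 539.72 = 1436.13.
With uncorrelated errors the cross-covariances are all true-score covariance, so they carry over unchanged; only the diagonal terms shrink to ρᵢσᵢ².
True-score variance = [16.2²·0.80 + 11.1²·0.64 + 22.6²·0.74] + 539.72 = 666.769 + 539.72 = 1206.49.
Reliability = 1206.49 / 1436.13 = 0.840.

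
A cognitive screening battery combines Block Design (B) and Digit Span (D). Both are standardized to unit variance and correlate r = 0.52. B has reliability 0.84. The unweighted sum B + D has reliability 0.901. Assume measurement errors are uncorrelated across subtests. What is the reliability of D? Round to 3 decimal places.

Var(B+D) = 2 + 2·0.52 = 3.040.
True-score variance = ρ_B + ρ_D + 2·0.52, so 0.901 = (0.84 + ρ_D + 1.04) / 3.040.
ρ_D = 0.901·3.040 − 0.84 − 1.04 = 0.859.

0.859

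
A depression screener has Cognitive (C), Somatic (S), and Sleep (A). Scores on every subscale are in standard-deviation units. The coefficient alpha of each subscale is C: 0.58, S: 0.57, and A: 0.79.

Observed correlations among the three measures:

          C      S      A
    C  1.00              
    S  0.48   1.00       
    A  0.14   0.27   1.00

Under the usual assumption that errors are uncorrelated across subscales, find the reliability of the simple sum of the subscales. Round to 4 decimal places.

0.7782

Var(C+S+A) = 3 + 2·[0.48 + 0.14 + 0.27] = 3 + 1.78 = 4.78.
Under uncorrelated errors the observed covariances equal the true-score covariances, so only the own-variance terms attenuate.
True-score variance = [0.58 + 0.57 + 0.79] + 1.78 = 1.94 + 1.78 = 3.72.
Reliability = 3.72 / 4.78 = 0.7782.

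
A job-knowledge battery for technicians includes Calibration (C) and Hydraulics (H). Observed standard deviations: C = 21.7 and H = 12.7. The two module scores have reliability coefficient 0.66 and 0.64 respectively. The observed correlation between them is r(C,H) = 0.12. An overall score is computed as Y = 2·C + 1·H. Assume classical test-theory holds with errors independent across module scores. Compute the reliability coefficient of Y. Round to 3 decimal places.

Var(Y) = 2²·21.7² + 12.7² + 2·[2·21.7·12.7·0.12] = 2044.85 + 132.283 = 2177.13.
With uncorrelated errors the cross-covariances are all true-score covariance, so they carry over unchanged; only the diagonal terms shrink to ρᵢσᵢ².
True-score variance = [2²·21.7²·0.66 + 12.7²·0.64] + 132.283 = 1346.38 + 132.283 = 1478.66.
Reliability = 1478.66 / 2177.13 = 0.679.

0.679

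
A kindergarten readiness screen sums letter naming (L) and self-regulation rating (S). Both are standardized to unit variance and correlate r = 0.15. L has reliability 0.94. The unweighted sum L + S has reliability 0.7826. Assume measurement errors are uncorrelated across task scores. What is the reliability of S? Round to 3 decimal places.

0.560

Var(L+S) = 2 + 2·0.15 = 2.300.
True-score variance = ρ_L + ρ_S + 2·0.15, so 0.7826 = (0.94 + ρ_S + 0.30) / 2.300.
ρ_S = 0.7826·2.300 − 0.94 − 0.30 = 0.560.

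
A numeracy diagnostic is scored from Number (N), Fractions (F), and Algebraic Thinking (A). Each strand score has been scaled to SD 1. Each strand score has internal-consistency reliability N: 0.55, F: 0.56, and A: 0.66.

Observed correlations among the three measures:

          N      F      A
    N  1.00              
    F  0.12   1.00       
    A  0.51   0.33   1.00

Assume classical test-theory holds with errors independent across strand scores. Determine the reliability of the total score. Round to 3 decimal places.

Var(N+F+A) = 3 + 2·[0.12 + 0.51 + 0.33] = 3 + 1.92 = 4.92.
With uncorrelated errors the cross-covariances are all true-score covariance, so they carry over unchanged; only the diagonal terms shrink to ρᵢσᵢ².
True-score variance = [0.55 + 0.56 + 0.66] + 1.92 = 1.77 + 1.92 = 3.69.
Reliability = 3.69 / 4.92 = 0.750.

0.750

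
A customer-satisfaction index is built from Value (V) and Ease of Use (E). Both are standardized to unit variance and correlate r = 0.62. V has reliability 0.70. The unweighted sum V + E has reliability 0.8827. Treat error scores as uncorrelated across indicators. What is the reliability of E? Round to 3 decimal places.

Var(V+E) = 2 + 2·0.62 = 3.240.
True-score variance = ρ_V + ρ_E + 2·0.62, so 0.8827 = (0.70 + ρ_E + 1.24) / 3.240.
ρ_E = 0.8827·3.240 − 0.70 − 1.24 = 0.920.

0.920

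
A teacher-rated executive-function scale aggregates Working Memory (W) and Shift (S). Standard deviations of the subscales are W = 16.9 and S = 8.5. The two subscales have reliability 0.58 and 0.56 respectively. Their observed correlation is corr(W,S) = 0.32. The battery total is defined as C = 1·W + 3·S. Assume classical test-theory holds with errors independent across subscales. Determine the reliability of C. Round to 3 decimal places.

0.665

Var(C) = 16.9² + 3²·8.5² + 2·[3·16.9·8.5·0.32] = 935.86 + 275.808 = 1211.67.
Because errors are independent across components, Cov(Tᵢ,Tⱼ) = Cov(Xᵢ,Xⱼ); the off-diagonal part of the true-score variance is the same as above.
True-score variance = [16.9²·0.58 + 3²·8.5²·0.56] + 275.808 = 529.794 + 275.808 = 805.602.
Reliability = 805.602 / 1211.67 = 0.665.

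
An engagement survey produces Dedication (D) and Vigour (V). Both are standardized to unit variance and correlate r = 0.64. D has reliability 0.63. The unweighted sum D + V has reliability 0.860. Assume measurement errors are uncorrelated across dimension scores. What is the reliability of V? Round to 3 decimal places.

Var(D+V) = 2 + 2·0.64 = 3.280.
True-score variance = ρ_D + ρ_V + 2·0.64, so 0.860 = (0.63 + ρ_V + 1.28) / 3.280.
ρ_V = 0.860·3.280 − 0.63 − 1.28 = 0.911.

0.911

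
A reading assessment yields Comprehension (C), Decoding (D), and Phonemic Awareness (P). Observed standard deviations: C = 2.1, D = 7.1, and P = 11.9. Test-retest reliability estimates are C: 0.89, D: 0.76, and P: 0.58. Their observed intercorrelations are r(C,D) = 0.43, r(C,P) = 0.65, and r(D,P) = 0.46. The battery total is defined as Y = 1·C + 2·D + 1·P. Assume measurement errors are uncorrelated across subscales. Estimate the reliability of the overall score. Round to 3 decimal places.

Var(Y) = 2.1² + 2²·7.1² + 11.9² + 2·[2·2.1·7.1·0.43 + 2.1·11.9·0.65 + 2·7.1·11.9·0.46] = 347.66 + 213.594 = 561.254.
Because errors are independent across components, Cov(Tᵢ,Tⱼ) = Cov(Xᵢ,Xⱼ); the off-diagonal part of the true-score variance is the same as above.
True-score variance = [2.1²·0.89 + 2²·7.1²·0.76 + 11.9²·0.58] + 213.594 = 239.305 + 213.594 = 452.899.
Reliability = 452.899 / 561.254 = 0.807.

0.807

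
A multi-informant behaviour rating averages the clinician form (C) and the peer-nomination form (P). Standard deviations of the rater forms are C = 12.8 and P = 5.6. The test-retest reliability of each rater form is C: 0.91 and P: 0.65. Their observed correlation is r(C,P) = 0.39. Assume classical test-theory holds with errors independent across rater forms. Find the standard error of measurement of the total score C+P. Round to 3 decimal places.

5.072

Var(total) = 195.2 + 55.9104 = 251.11.
True-score variance = 169.478 + 55.9104 = 225.389, so reliability = 0.8976.
Error variance = 251.11 − 225.389 = 25.7216; SEM = √25.7216 = 5.072.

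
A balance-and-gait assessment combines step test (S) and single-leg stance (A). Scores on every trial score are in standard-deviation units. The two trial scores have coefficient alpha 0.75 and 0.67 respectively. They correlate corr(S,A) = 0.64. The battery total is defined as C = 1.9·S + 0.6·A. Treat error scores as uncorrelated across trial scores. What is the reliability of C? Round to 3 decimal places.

Var(C) = 1.9² + 0.6² + 2·[1.14·0.64] = 3.97 + 1.4592 = 5.4292.
Under uncorrelated errors the observed covariances equal the true-score covariances, so only the own-variance terms attenuate.
True-score variance = [1.9²·0.75 + 0.6²·0.67] + 1.4592 = 2.9487 + 1.4592 = 4.4079.
Reliability = 4.4079 / 5.4292 = 0.812.

0.812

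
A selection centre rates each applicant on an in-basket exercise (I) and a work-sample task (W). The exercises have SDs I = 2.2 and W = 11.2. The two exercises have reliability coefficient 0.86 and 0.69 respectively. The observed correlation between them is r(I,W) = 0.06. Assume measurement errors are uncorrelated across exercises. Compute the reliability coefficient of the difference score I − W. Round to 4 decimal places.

0.6893

Var(I−W) = 2.2² + 11.2² − 2·2.2·11.2·0.06 = 130.28 − 2.9568 = 127.323.
Under uncorrelated errors the observed covariances equal the true-score covariances, so only the own-variance terms attenuate.
True-score variance = [2.2²·0.86 + 11.2²·0.69] − 2.9568 = 90.716 − 2.9568 = 87.7592.
Reliability = 87.7592 / 127.323 = 0.6893.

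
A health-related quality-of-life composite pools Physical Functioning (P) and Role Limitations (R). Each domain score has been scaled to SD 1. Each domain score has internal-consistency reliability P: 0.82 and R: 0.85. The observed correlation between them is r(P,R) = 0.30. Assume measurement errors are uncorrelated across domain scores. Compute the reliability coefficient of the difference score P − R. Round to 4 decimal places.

0.7643

Var(P−R) = 1 + 1 − 2·0.30 = 2 − 0.6 = 1.4.
With uncorrelated errors the cross-covariances are all true-score covariance, so they carry over unchanged; only the diagonal terms shrink to ρᵢσᵢ².
True-score variance = [0.82 + 0.85] − 0.6 = 1.67 − 0.6 = 1.07.
Reliability = 1.07 / 1.4 = 0.7643.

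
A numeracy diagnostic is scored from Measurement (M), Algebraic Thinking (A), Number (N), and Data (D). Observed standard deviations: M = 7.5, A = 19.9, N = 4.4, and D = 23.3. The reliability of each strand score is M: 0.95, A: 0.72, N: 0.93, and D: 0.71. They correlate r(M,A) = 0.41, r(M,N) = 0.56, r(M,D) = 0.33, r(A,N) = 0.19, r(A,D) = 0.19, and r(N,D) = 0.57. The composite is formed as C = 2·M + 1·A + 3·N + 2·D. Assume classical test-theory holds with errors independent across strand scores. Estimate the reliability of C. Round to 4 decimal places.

Var(C) = 2²·7.5² + 19.9² + 3²·4.4² + 2²·23.3² + 2·[2·7.5·19.9·0.41 + 6·7.5·4.4·0.56 + 4·7.5·23.3·0.33 + 3·19.9·4.4·0.19 + 2·19.9·23.3·0.19 + 6·4.4·23.3·0.57] = 2966.81 + 2081.31 = 5048.12.
Because errors are independent across components, Cov(Tᵢ,Tⱼ) = Cov(Xᵢ,Xⱼ); the off-diagonal part of the true-score variance is the same as above.
True-score variance = [2²·7.5²·0.95 + 19.9²·0.72 + 3²·4.4²·0.93 + 2²·23.3²·0.71] + 2081.31 = 2202.73 + 2081.31 = 4284.04.
Reliability = 4284.04 / 5048.12 = 0.8486.

0.8486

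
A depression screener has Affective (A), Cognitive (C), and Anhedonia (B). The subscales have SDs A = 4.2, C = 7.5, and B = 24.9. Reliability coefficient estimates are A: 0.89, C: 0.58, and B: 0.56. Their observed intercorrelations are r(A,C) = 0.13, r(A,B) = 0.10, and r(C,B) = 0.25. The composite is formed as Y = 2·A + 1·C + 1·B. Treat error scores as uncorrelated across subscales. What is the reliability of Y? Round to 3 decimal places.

Var(Y) = 2²·4.2² + 7.5² + 24.9² + 2·[2·4.2·7.5·0.13 + 2·4.2·24.9·0.10 + 7.5·24.9·0.25] = 746.82 + 151.587 = 898.407.
Under uncorrelated errors the observed covariances equal the true-score covariances, so only the own-variance terms attenuate.
True-score variance = [2²·4.2²·0.89 + 7.5²·0.58 + 24.9²·0.56] + 151.587 = 442.629 + 151.587 = 594.216.
Reliability = 594.216 / 898.407 = 0.661.

0.661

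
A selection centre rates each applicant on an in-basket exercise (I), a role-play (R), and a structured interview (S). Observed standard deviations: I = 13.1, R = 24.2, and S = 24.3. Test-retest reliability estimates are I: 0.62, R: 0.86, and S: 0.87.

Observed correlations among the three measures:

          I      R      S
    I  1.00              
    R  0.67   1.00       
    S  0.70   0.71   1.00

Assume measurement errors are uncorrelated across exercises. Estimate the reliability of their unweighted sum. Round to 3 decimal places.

Var(I+R+S) = 13.1² + 24.2² + 24.3² + 2·[13.1·24.2·0.67 + 13.1·24.3·0.70 + 24.2·24.3·0.71] = 1347.74 + 1705.51 = 3053.25.
Because errors are independent across components, Cov(Tᵢ,Tⱼ) = Cov(Xᵢ,Xⱼ); the off-diagonal part of the true-score variance is the same as above.
True-score variance = [13.1²·0.62 + 24.2²·0.86 + 24.3²·0.87] + 1705.51 = 1123.77 + 1705.51 = 2829.29.
Reliability = 2829.29 / 3053.25 = 0.927.

0.927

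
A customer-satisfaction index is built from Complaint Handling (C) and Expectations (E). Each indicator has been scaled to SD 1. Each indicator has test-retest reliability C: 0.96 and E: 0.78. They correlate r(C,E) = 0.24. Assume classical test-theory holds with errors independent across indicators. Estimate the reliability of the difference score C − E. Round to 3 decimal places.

Var(C−E) = 1 + 1 − 2·0.24 = 2 − 0.48 = 1.52.
Under uncorrelated errors the observed covariances equal the true-score covariances, so only the own-variance terms attenuate.
True-score variance = [0.96 + 0.78] − 0.48 = 1.74 − 0.48 = 1.26.
Reliability = 1.26 / 1.52 = 0.829.

0.829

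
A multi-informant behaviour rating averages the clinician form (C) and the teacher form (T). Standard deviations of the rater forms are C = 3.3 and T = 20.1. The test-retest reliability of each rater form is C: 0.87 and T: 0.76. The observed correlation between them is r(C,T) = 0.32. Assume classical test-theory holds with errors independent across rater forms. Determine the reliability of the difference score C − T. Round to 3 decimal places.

0.736

Var(C−T) = 3.3² + 20.1² − 2·3.3·20.1·0.32 = 414.9 − 42.4512 = 372.449.
With uncorrelated errors the cross-covariances are all true-score covariance, so they carry over unchanged; only the diagonal terms shrink to ρᵢσᵢ².
True-score variance = [3.3²·0.87 + 20.1²·0.76] − 42.4512 = 316.522 − 42.4512 = 274.071.
Reliability = 274.071 / 372.449 = 0.736.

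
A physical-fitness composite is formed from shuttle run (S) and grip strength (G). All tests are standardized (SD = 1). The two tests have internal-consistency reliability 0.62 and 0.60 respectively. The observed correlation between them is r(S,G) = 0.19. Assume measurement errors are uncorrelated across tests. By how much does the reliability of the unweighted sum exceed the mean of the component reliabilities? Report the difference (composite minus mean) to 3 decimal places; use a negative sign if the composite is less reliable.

Var(sum) = 2 + 0.38 = 2.38; true-score variance = 1.22 + 0.38 = 1.6; composite reliability = 0.6723.
Mean component reliability = 0.6100.
Difference = 0.6723 − 0.6100 = 0.062.

0.062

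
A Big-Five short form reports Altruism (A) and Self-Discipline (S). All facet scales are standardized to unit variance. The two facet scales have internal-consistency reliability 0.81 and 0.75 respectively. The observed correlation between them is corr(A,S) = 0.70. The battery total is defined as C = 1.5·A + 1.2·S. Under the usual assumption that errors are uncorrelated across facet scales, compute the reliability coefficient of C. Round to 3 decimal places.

Var(C) = 1.5² + 1.2² + 2·[1.8·0.70] = 3.69 + 2.52 = 6.21.
Under uncorrelated errors the observed covariances equal the true-score covariances, so only the own-variance terms attenuate.
True-score variance = [1.5²·0.81 + 1.2²·0.75] + 2.52 = 2.9025 + 2.52 = 5.4225.
Reliability = 5.4225 / 6.21 = 0.873.

0.873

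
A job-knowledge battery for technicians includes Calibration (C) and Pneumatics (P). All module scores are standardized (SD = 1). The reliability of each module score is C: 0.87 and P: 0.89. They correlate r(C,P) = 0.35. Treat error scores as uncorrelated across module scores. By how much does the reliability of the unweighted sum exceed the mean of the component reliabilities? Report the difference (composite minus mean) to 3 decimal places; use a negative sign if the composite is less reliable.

0.031

Var(sum) = 2 + 0.7 = 2.7; true-score variance = 1.76 + 0.7 = 2.46; composite reliability = 0.9111.
Mean component reliability = 0.8800.
Difference = 0.9111 − 0.8800 = 0.031.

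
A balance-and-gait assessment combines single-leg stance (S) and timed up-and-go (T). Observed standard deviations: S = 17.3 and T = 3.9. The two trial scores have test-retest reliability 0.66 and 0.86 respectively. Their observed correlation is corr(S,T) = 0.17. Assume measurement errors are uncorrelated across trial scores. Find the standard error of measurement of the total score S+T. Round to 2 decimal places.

Var(total) = 314.5 + 22.9398 = 337.44.
True-score variance = 210.612 + 22.9398 = 233.552, so reliability = 0.6921.
Error variance = 337.44 − 233.552 = 103.888; SEM = √103.888 = 10.19.

10.19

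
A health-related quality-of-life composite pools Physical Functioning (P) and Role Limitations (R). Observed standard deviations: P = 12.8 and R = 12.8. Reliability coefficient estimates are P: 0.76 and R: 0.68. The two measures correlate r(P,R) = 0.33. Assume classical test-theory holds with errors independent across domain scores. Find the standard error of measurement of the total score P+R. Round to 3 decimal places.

9.579

Var(total) = 327.68 + 108.134 = 435.814.
True-score variance = 235.93 + 108.134 = 344.064, so reliability = 0.7895.
Error variance = 435.814 − 344.064 = 91.7504; SEM = √91.7504 = 9.579.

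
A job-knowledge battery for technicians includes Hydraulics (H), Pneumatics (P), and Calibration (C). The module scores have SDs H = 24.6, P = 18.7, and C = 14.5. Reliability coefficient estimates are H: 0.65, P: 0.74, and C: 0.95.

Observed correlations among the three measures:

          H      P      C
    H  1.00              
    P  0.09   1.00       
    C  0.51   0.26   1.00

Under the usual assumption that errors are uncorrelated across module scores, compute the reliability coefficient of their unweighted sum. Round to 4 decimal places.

0.8213

Var(H+P+C) = 24.6² + 18.7² + 14.5² + 2·[24.6·18.7·0.09 + 24.6·14.5·0.51 + 18.7·14.5·0.26] = 1165.1 + 587.636 = 1752.74.
Under uncorrelated errors the observed covariances equal the true-score covariances, so only the own-variance terms attenuate.
True-score variance = [24.6²·0.65 + 18.7²·0.74 + 14.5²·0.95] + 587.636 = 851.862 + 587.636 = 1439.5.
Reliability = 1439.5 / 1752.74 = 0.8213.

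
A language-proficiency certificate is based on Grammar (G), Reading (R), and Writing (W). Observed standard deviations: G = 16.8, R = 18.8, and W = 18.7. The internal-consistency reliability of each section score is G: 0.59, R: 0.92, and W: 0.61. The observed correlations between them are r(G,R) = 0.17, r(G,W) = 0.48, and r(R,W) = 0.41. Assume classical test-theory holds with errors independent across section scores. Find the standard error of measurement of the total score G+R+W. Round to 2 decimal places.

16.74

Var(total) = 985.37 + 697.258 = 1682.63.
True-score variance = 704.997 + 697.258 = 1402.26, so reliability = 0.8334.
Error variance = 1682.63 − 1402.26 = 280.373; SEM = √280.373 = 16.74.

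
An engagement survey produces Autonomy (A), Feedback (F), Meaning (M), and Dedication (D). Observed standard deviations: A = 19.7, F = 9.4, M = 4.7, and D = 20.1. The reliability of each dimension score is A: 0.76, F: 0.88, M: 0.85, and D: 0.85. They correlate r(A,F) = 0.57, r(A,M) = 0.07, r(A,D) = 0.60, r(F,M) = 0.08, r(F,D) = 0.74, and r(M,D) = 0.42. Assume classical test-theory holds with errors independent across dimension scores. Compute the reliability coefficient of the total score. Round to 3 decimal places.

0.915

Var(A+F+M+D) = 19.7² + 9.4² + 4.7² + 20.1² + 2·[19.7·9.4·0.57 + 19.7·4.7·0.07 + 19.7·20.1·0.60 + 9.4·4.7·0.08 + 9.4·20.1·0.74 + 4.7·20.1·0.42] = 902.55 + 1065.29 = 1967.84.
Under uncorrelated errors the observed covariances equal the true-score covariances, so only the own-variance terms attenuate.
True-score variance = [19.7²·0.76 + 9.4²·0.88 + 4.7²·0.85 + 20.1²·0.85] + 1065.29 = 734.89 + 1065.29 = 1800.18.
Reliability = 1800.18 / 1967.84 = 0.915.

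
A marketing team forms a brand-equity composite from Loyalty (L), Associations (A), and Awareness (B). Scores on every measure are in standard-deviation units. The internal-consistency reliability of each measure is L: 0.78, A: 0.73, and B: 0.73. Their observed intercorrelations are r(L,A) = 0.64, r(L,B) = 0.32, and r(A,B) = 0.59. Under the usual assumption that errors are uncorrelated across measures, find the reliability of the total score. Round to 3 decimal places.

0.875

Var(L+A+B) = 3 + 2·[0.64 + 0.32 + 0.59] = 3 + 3.1 = 6.1.
Because errors are independent across components, Cov(Tᵢ,Tⱼ) = Cov(Xᵢ,Xⱼ); the off-diagonal part of the true-score variance is the same as above.
True-score variance = [0.78 + 0.73 + 0.73] + 3.1 = 2.24 + 3.1 = 5.34.
Reliability = 5.34 / 6.1 = 0.875.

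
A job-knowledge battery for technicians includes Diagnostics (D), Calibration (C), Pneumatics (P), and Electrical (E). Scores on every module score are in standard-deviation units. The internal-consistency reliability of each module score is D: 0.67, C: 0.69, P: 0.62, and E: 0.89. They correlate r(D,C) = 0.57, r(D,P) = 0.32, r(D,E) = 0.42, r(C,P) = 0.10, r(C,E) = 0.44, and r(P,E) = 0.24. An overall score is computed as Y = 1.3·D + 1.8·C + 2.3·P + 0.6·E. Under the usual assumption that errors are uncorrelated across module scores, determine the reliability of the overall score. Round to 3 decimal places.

0.802

Var(Y) = 1.3² + 1.8² + 2.3² + 0.6² + 2·[2.34·0.57 + 2.99·0.32 + 0.78·0.42 + 4.14·0.10 + 1.08·0.44 + 1.38·0.24] = 10.58 + 7.6772 = 18.2572.
Because errors are independent across components, Cov(Tᵢ,Tⱼ) = Cov(Xᵢ,Xⱼ); the off-diagonal part of the true-score variance is the same as above.
True-score variance = [1.3²·0.67 + 1.8²·0.69 + 2.3²·0.62 + 0.6²·0.89] + 7.6772 = 6.9681 + 7.6772 = 14.6453.
Reliability = 14.6453 / 18.2572 = 0.802.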